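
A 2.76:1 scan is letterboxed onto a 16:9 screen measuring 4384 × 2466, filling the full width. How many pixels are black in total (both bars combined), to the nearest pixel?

3847373 pixels

Content height = 4384 / 2.760 ≈ 1588.4058 px.
Black = 2466 − 1588.4058 = 877.5942 px.
That's 877.5942 × 4384 ≈ 3847373 black pixels.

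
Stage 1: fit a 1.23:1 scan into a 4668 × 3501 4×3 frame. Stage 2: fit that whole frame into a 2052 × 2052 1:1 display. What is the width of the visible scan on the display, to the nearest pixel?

1.23:1 in 4668×3501: fills the height, so the scan is 4306.23 × 3501.00.
Second fit — the 4×3 canvas into 2052×2052 spans the width: 2052.00 × 1539.00 (×0.4396 from 4668×3501).
The scan scales with it: width 4306.23 × 0.4396 ≈ 1892.97.

1893 px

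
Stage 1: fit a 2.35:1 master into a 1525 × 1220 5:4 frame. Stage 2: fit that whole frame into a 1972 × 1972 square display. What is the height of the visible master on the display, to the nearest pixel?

839 px

First fit — 2.35:1 into 1525×1220 spans the width: 1525.00 × 648.94.
The 5:4 canvas is width-limited in 1972×1972, giving 1972.00 × 1577.60; scale factor 1.2931.
The master scales with it: height 648.94 × 1.2931 ≈ 839.15.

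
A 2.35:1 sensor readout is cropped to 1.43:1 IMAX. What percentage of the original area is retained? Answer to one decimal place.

60.9%

The height stays; only width is cut (since 1.43:1 IMAX is narrower than 2.35:1).
Area ratio = (1.430)/(2.350) = 60.85% retained.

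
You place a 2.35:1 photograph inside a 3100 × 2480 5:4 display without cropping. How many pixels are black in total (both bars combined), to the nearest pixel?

3598638 pixels

Since 2.350 > 1.250, the photograph is width-limited.
The photograph is 3100 / 2.350 ≈ 1319.1489 px tall.
2480 − 1319.1489 = 1160.8511 px of bars.
Bar area = 1160.8511 × 3100 ≈ 3598638 px.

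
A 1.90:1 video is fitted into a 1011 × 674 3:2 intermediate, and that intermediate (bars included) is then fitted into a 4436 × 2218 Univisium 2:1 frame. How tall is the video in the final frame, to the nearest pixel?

Inside the 1011×674 canvas the video is width-limited at 1011.00 × 532.11.
The 3:2 canvas is height-limited in 4436×2218, giving 3327.00 × 2218.00; scale factor 3.2908.
The video scales with it: height 532.11 × 3.2908 ≈ 1751.05.

1751 px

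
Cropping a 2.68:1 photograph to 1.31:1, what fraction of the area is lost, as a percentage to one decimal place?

51.1%

1.31:1 is narrower than 2.68:1, so the crop keeps the full height and trims the width.
Area ratio = (1.310)/(2.680) = 48.88%; the remaining 51.12% is cropped out.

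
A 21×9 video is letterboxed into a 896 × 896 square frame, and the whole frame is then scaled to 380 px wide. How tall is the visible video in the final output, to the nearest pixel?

163 px

In the 896×896 frame the video fills the width: height = 896 × 9/21 ≈ 384.00 px.
The frame scales by 380/896 = 0.4241; 384.00 × 0.4241 ≈ 162.86 px.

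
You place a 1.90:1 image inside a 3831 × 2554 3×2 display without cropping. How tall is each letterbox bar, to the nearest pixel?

1.90:1 (1.900) > 3×2 (1.500), so the image fills the width.
That makes the image 2016.32 px tall (3831 / 1.900).
Black = 2554 − 2016.32 = 537.68 px, or 268.84 per bar.

269 px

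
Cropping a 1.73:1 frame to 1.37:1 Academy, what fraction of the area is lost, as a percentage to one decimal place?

The height stays; only width is cut (since 1.37:1 Academy is narrower than 1.73:1).
Area ratio = (1.370)/(1.730) = 79.19%; the remaining 20.81% is cropped out.

20.8%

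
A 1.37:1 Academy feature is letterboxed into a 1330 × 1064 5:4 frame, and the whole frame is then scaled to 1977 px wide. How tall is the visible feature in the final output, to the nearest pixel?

1443 px

At 1330×1064 the feature is width-limited, so height = 1330 / 1.370 ≈ 970.80 px.
The frame scales by 1977/1330 = 1.4865; 970.80 × 1.4865 ≈ 1443.07 px.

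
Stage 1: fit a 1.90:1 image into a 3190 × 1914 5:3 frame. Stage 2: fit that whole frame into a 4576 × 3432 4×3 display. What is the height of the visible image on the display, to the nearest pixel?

First fit — 1.90:1 into 3190×1914 spans the width: 3190.00 × 1678.95.
5:3 in 4576×3432: fills the width, so the intermediate becomes 4576.00 × 2745.60 — a scale of ×1.4345.
Applying the same ×1.4345: 1678.95 → 2408.42.

2408 px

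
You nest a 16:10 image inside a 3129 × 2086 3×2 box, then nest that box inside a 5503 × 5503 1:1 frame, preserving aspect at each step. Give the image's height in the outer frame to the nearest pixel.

16:10 in 3129×2086: fills the width, so the image is 3129.00 × 1955.62.
3×2 in 5503×5503: fills the width, so the intermediate becomes 5503.00 × 3668.67 — a scale of ×1.7587.
So the image's height is 1955.62 × 1.7587 ≈ 3439.38.

3439 px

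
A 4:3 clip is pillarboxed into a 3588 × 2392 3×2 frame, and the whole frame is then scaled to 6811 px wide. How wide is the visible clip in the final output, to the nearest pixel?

Fitted into 3588×2392, the clip spans the height; its width is 2392 × 4/3 ≈ 3189.33 px.
The frame scales by 6811/3588 = 1.8983; 3189.33 × 1.8983 ≈ 6054.22 px.

6054 px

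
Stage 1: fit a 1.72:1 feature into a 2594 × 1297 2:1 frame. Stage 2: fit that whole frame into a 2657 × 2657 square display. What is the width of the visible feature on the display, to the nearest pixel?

1.72:1 in 2594×1297: fills the height, so the feature is 2230.84 × 1297.00.
2:1 in 2657×2657: fills the width, so the intermediate becomes 2657.00 × 1328.50 — a scale of ×1.0243.
The feature scales with it: width 2230.84 × 1.0243 ≈ 2285.02.

2285 px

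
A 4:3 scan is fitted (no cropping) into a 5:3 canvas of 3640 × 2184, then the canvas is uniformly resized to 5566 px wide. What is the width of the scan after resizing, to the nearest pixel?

4453 px

In the 3640×2184 frame the scan fills the height: width = 2184 × 4/3 ≈ 2912.00 px.
Scaling 3640 → 5566 is ×1.5291, so the width becomes 2912.00 × 1.5291 ≈ 4452.80 px.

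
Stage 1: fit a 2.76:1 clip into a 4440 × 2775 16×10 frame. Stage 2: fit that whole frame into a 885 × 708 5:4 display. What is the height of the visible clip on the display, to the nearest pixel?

321 px

First fit — 2.76:1 into 4440×2775 spans the width: 4440.00 × 1608.70.
16×10 in 885×708: fills the width, so the intermediate becomes 885.00 × 553.12 — a scale of ×0.1993.
So the clip's height is 1608.70 × 0.1993 ≈ 320.65.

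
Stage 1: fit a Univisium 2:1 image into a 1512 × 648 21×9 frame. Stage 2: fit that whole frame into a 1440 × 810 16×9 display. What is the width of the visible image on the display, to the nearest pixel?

1234 px

First fit — Univisium 2:1 into 1512×648 spans the height: 1296.00 × 648.00.
The 21×9 canvas is width-limited in 1440×810, giving 1440.00 × 617.14; scale factor 0.9524.
Applying the same ×0.9524: 1296.00 → 1234.29.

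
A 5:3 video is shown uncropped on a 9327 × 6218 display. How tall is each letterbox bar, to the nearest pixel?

311 px

5:3 (1.667) > 3:2 (1.500), so the video fills the width.
Content height = 9327 × 3/5 ≈ 5596.20 px.
Leftover height: 6218 − 5596.20 = 621.80 px → 310.90 each side.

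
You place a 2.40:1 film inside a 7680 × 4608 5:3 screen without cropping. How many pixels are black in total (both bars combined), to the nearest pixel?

2.40:1 is wider than 5:3, so it spans the full width.
The film is 7680 / 2.400 ≈ 3200.0000 px tall.
Leftover height: 4608 − 3200.0000 = 1408.0000 px.
That's 1408.0000 × 7680 ≈ 10813440 black pixels.

10813440 pixels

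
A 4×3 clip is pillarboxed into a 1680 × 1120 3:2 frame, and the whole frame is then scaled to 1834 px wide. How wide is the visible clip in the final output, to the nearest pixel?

Fitted into 1680×1120, the clip spans the height; its width is 1120 × 4/3 ≈ 1493.33 px.
The frame scales by 1834/1680 = 1.0917; 1493.33 × 1.0917 ≈ 1630.22 px.

1630 px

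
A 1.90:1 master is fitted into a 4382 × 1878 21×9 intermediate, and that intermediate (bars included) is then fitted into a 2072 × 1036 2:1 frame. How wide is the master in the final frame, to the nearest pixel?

First fit — 1.90:1 into 4382×1878 spans the height: 3568.20 × 1878.00.
Second fit — the 21×9 canvas into 2072×1036 spans the width: 2072.00 × 888.00 (×0.4728 from 4382×1878).
So the master's width is 3568.20 × 0.4728 ≈ 1687.20.

1687 px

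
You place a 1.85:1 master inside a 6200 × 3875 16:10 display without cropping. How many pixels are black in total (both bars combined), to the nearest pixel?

Since 1.850 > 1.600, the master is width-limited.
Content height = 6200 / 1.850 ≈ 3351.3514 px.
Leftover height: 3875 − 3351.3514 = 523.6486 px.
Across the 6200-px span: 523.6486 × 6200 ≈ 3246622 px.

3246622 pixels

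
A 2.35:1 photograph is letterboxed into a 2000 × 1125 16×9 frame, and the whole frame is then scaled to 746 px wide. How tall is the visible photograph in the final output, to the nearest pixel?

317 px

Fitted into 2000×1125, the photograph spans the width; its height is 2000 / 2.350 ≈ 851.06 px.
The frame scales by 746/2000 = 0.3730; 851.06 × 0.3730 ≈ 317.45 px.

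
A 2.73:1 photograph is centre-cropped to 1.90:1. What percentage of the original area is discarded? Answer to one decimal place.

Going from 2.73:1 to 1.90:1 means cutting width while keeping height.
Area ratio = (1.900)/(2.730) = 69.60%; the remaining 30.40% is cropped out.

30.4%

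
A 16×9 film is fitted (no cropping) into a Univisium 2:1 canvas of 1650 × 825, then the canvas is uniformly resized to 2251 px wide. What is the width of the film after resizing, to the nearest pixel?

2001 px

At 1650×825 the film is height-limited, so width = 825 × 16/9 ≈ 1466.67 px.
The frame scales by 2251/1650 = 1.3642; 1466.67 × 1.3642 ≈ 2000.89 px.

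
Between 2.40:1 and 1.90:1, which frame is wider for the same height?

2.40:1

2.4 and 1.9; 2.4 > 1.9.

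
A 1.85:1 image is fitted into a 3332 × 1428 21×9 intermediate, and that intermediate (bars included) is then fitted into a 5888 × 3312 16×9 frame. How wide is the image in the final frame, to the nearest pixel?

1.85:1 in 3332×1428: fills the height, so the image is 2641.80 × 1428.00.
Second fit — the 21×9 canvas into 5888×3312 spans the width: 5888.00 × 2523.43 (×1.7671 from 3332×1428).
Applying the same ×1.7671: 2641.80 → 4668.34.

4668 px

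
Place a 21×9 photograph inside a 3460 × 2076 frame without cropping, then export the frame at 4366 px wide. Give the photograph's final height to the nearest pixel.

1871 px

In the 3460×2076 frame the photograph fills the width: height = 3460 × 9/21 ≈ 1482.86 px.
The frame scales by 4366/3460 = 1.2618; 1482.86 × 1.2618 ≈ 1871.14 px.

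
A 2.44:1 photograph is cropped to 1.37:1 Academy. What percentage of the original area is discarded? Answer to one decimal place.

43.9%

Going from 2.44:1 to 1.37:1 Academy means cutting width while keeping height.
Fraction kept = (1.370)/(2.440) ≈ 56.15%, so 43.85% is lost.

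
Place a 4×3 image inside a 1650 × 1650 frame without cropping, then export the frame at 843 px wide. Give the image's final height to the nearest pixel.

In the 1650×1650 frame the image fills the width: height = 1650 × 3/4 ≈ 1237.50 px.
Resizing to 843 px wide multiplies everything by 0.5109: 1237.50 → 632.25 px.

632 px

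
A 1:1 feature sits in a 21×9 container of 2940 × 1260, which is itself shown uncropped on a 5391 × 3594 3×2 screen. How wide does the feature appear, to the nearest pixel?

First fit — 1:1 into 2940×1260 spans the height: 1260.00 × 1260.00.
Second fit — the 21×9 canvas into 5391×3594 spans the width: 5391.00 × 2310.43 (×1.8337 from 2940×1260).
The feature scales with it: width 1260.00 × 1.8337 ≈ 2310.43.

2310 px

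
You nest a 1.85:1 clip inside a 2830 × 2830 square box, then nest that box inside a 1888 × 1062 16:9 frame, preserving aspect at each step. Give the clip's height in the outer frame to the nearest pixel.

574 px

1.85:1 in 2830×2830: fills the width, so the clip is 2830.00 × 1529.73.
The square canvas is height-limited in 1888×1062, giving 1062.00 × 1062.00; scale factor 0.3753.
So the clip's height is 1529.73 × 0.3753 ≈ 574.05.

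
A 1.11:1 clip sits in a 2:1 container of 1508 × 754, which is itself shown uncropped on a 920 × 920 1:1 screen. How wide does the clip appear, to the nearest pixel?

511 px

First fit — 1.11:1 into 1508×754 spans the height: 836.94 × 754.00.
2:1 in 920×920: fills the width, so the intermediate becomes 920.00 × 460.00 — a scale of ×0.6101.
So the clip's width is 836.94 × 0.6101 ≈ 510.60.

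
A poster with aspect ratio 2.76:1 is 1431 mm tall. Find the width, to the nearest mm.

3950 mm

1431 × 2.760 = 3949.56.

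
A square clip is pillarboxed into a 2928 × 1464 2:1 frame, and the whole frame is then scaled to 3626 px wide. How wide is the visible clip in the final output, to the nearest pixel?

1813 px

Fitted into 2928×1464, the clip spans the height; its width is 1464 × 1/1 ≈ 1464.00 px.
Resizing to 3626 px wide multiplies everything by 1.2384: 1464.00 → 1813.00 px.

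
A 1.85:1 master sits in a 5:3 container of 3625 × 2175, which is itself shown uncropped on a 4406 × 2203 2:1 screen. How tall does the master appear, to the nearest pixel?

First fit — 1.85:1 into 3625×2175 spans the width: 3625.00 × 1959.46.
The 5:3 canvas is height-limited in 4406×2203, giving 3671.67 × 2203.00; scale factor 1.0129.
The master scales with it: height 1959.46 × 1.0129 ≈ 1984.68.

1985 px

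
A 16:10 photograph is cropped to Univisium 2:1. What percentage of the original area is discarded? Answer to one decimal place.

20.0%

Going from 16:10 to Univisium 2:1 means cutting height while keeping width.
Area ratio = (1.600)/(2.000) = 80.00%; the remaining 20.00% is cropped out.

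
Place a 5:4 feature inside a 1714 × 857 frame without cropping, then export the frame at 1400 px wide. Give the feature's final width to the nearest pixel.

At 1714×857 the feature is height-limited, so width = 857 × 5/4 ≈ 1071.25 px.
Scaling 1714 → 1400 is ×0.8168, so the width becomes 1071.25 × 0.8168 ≈ 875.00 px.

875 px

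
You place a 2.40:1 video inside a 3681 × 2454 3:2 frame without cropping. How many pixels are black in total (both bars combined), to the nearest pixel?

3387440 pixels

2.40:1 is wider than 3:2, so it spans the full width.
The video is 3681 / 2.400 ≈ 1533.7500 px tall.
Leftover height: 2454 − 1533.7500 = 920.2500 px.
That's 920.2500 × 3681 ≈ 3387440 black pixels.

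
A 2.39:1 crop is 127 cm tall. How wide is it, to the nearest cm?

304 cm

Width = 127 × 2.390 = 303.53.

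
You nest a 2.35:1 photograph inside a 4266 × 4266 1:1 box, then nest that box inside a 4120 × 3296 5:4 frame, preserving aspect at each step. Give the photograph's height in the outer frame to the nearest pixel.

1403 px

Inside the 4266×4266 canvas the photograph is width-limited at 4266.00 × 1815.32.
1:1 in 4120×3296: fills the height, so the intermediate becomes 3296.00 × 3296.00 — a scale of ×0.7726.
The photograph scales with it: height 1815.32 × 0.7726 ≈ 1402.55.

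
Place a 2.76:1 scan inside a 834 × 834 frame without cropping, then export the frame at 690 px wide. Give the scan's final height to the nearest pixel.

250 px

At 834×834 the scan is width-limited, so height = 834 / 2.760 ≈ 302.17 px.
Resizing to 690 px wide multiplies everything by 0.8273: 302.17 → 250.00 px.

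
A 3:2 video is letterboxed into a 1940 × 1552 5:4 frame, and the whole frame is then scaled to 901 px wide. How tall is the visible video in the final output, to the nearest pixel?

In the 1940×1552 frame the video fills the width: height = 1940 × 2/3 ≈ 1293.33 px.
The frame scales by 901/1940 = 0.4644; 1293.33 × 0.4644 ≈ 600.67 px.

601 px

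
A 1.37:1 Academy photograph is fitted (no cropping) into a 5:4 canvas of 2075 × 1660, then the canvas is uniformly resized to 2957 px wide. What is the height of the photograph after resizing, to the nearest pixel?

In the 2075×1660 frame the photograph fills the width: height = 2075 / 1.370 ≈ 1514.60 px.
The frame scales by 2957/2075 = 1.4251; 1514.60 × 1.4251 ≈ 2158.39 px.

2158 px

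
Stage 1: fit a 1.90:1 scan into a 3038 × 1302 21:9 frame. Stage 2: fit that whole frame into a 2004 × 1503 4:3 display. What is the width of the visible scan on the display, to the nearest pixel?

1.90:1 in 3038×1302: fills the height, so the scan is 2473.80 × 1302.00.
21:9 in 2004×1503: fills the width, so the intermediate becomes 2004.00 × 858.86 — a scale of ×0.6596.
Applying the same ×0.6596: 2473.80 → 1631.83.

1632 px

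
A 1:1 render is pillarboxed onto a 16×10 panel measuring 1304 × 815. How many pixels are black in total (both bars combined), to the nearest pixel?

398535 pixels

1:1 (1.000) < 16×10 (1.600), so the render fills the height.
Content width = 815 × 1/1 ≈ 815.0000 px.
Black = 1304 − 815.0000 = 489.0000 px.
Across the 815-px span: 489.0000 × 815 ≈ 398535 px.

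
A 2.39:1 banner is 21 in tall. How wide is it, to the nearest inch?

50 in

21 × 2.390 = 50.19.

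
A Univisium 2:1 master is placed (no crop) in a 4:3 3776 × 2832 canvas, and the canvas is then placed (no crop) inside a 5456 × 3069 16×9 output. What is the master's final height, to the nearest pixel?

2046 px

Univisium 2:1 in 3776×2832: fills the width, so the master is 3776.00 × 1888.00.
The 4:3 canvas is height-limited in 5456×3069, giving 4092.00 × 3069.00; scale factor 1.0837.
So the master's height is 1888.00 × 1.0837 ≈ 2046.00.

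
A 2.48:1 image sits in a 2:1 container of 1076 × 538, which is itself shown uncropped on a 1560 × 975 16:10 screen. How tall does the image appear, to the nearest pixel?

2.48:1 in 1076×538: fills the width, so the image is 1076.00 × 433.87.
2:1 in 1560×975: fills the width, so the intermediate becomes 1560.00 × 780.00 — a scale of ×1.4498.
The image scales with it: height 433.87 × 1.4498 ≈ 629.03.

629 px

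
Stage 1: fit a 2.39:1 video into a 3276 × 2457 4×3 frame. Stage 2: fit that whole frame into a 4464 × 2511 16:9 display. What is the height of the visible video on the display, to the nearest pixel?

First fit — 2.39:1 into 3276×2457 spans the width: 3276.00 × 1370.71.
4×3 in 4464×2511: fills the height, so the intermediate becomes 3348.00 × 2511.00 — a scale of ×1.0220.
So the video's height is 1370.71 × 1.0220 ≈ 1400.84.

1401 px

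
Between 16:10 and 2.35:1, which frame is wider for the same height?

16:10 = 1.6 and 2.35; 2.35 > 1.6.

2.35:1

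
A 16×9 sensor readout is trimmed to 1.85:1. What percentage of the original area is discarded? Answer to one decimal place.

1.85:1 is wider than 16×9, so the crop keeps the full width and trims the height.
Area ratio = (1.778)/(1.850) = 96.10%; the remaining 3.90% is cropped out.

3.9%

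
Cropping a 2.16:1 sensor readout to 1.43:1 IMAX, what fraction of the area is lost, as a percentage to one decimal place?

33.8%

Going from 2.16:1 to 1.43:1 IMAX means cutting width while keeping height.
Fraction kept = (1.430)/(2.160) ≈ 66.20%, so 33.80% is lost.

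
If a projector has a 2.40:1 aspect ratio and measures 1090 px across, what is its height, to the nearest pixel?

454 px

At 2.40:1, 1090 / 2.400 ≈ 454.17.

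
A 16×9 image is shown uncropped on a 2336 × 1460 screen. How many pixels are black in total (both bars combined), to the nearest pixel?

16×9 (1.778) > 16×10 (1.600), so the image fills the width.
The image is 2336 × 9/16 ≈ 1314.0000 px tall.
1460 − 1314.0000 = 146.0000 px of bars.
Bar area = 146.0000 × 2336 ≈ 341056 px.

341056 pixels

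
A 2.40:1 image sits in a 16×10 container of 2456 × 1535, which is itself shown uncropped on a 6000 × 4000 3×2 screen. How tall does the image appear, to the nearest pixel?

2500 px

2.40:1 in 2456×1535: fills the width, so the image is 2456.00 × 1023.33.
16×10 in 6000×4000: fills the width, so the intermediate becomes 6000.00 × 3750.00 — a scale of ×2.4430.
Applying the same ×2.4430: 1023.33 → 2500.00.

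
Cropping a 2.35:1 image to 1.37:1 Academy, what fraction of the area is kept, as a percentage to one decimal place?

1.37:1 Academy is narrower than 2.35:1, so the crop keeps the full height and trims the width.
Area ratio = (1.370)/(2.350) = 58.30% retained.

58.3%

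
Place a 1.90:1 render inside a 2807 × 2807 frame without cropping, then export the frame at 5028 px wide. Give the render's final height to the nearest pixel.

At 2807×2807 the render is width-limited, so height = 2807 / 1.900 ≈ 1477.37 px.
Resizing to 5028 px wide multiplies everything by 1.7912: 1477.37 → 2646.32 px.

2646 px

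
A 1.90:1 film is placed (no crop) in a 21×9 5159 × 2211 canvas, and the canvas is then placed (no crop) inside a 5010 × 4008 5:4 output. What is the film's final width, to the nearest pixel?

First fit — 1.90:1 into 5159×2211 spans the height: 4200.90 × 2211.00.
21×9 in 5010×4008: fills the width, so the intermediate becomes 5010.00 × 2147.14 — a scale of ×0.9711.
The film scales with it: width 4200.90 × 0.9711 ≈ 4079.57.

4080 px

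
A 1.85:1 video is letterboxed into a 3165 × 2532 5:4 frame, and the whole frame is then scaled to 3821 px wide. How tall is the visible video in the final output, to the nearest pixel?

At 3165×2532 the video is width-limited, so height = 3165 / 1.850 ≈ 1710.81 px.
Resizing to 3821 px wide multiplies everything by 1.2073: 1710.81 → 2065.41 px.

2065 px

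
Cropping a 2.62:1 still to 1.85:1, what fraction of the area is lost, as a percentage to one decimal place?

29.4%

1.85:1 is narrower than 2.62:1, so the crop keeps the full height and trims the width.
Fraction kept = (1.850)/(2.620) ≈ 70.61%, so 29.39% is lost.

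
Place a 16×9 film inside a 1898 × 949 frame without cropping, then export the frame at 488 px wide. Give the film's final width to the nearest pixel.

At 1898×949 the film is height-limited, so width = 949 × 16/9 ≈ 1687.11 px.
The frame scales by 488/1898 = 0.2571; 1687.11 × 0.2571 ≈ 433.78 px.

434 px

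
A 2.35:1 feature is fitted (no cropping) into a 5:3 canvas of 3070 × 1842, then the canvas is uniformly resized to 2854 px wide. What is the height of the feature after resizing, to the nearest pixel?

1214 px

At 3070×1842 the feature is width-limited, so height = 3070 / 2.350 ≈ 1306.38 px.
Resizing to 2854 px wide multiplies everything by 0.9296: 1306.38 → 1214.47 px.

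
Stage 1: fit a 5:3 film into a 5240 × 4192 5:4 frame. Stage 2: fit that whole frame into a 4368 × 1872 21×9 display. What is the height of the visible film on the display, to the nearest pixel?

1404 px

Inside the 5240×4192 canvas the film is width-limited at 5240.00 × 3144.00.
Second fit — the 5:4 canvas into 4368×1872 spans the height: 2340.00 × 1872.00 (×0.4466 from 5240×4192).
The film scales with it: height 3144.00 × 0.4466 ≈ 1404.00.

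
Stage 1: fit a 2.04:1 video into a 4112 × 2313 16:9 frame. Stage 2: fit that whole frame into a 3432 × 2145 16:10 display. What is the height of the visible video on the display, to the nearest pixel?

Inside the 4112×2313 canvas the video is width-limited at 4112.00 × 2015.69.
Second fit — the 16:9 canvas into 3432×2145 spans the width: 3432.00 × 1930.50 (×0.8346 from 4112×2313).
The video scales with it: height 2015.69 × 0.8346 ≈ 1682.35.

1682 px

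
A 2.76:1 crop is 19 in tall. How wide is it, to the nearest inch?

52 in

19 × 2.760 = 52.44.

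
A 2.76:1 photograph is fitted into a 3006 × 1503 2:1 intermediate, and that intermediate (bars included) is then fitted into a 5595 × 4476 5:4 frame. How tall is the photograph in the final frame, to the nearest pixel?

2.76:1 in 3006×1503: fills the width, so the photograph is 3006.00 × 1089.13.
Second fit — the 2:1 canvas into 5595×4476 spans the width: 5595.00 × 2797.50 (×1.8613 from 3006×1503).
The photograph scales with it: height 1089.13 × 1.8613 ≈ 2027.17.

2027 px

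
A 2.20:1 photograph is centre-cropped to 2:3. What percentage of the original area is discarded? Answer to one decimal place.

Going from 2.20:1 to 2:3 means cutting width while keeping height.
Fraction kept = (0.667)/(2.200) ≈ 30.30%, so 69.70% is lost.

69.7%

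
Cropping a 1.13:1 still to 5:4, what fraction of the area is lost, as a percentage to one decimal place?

5:4 is wider than 1.13:1, so the crop keeps the full width and trims the height.
Area ratio = (1.130)/(1.250) = 90.40%; the remaining 9.60% is cropped out.

9.6%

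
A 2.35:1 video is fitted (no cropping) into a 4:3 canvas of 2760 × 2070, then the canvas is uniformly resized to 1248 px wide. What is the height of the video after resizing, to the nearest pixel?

531 px

Fitted into 2760×2070, the video spans the width; its height is 2760 / 2.350 ≈ 1174.47 px.
Scaling 2760 → 1248 is ×0.4522, so the height becomes 1174.47 × 0.4522 ≈ 531.06 px.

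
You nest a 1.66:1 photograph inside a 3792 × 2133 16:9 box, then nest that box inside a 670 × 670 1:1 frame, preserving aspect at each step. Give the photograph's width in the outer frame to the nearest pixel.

626 px

Inside the 3792×2133 canvas the photograph is height-limited at 3540.78 × 2133.00.
Second fit — the 16:9 canvas into 670×670 spans the width: 670.00 × 376.88 (×0.1767 from 3792×2133).
So the photograph's width is 3540.78 × 0.1767 ≈ 625.61.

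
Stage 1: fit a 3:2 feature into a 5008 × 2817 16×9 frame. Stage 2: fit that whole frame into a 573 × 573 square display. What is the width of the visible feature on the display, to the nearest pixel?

3:2 in 5008×2817: fills the height, so the feature is 4225.50 × 2817.00.
Second fit — the 16×9 canvas into 573×573 spans the width: 573.00 × 322.31 (×0.1144 from 5008×2817).
Applying the same ×0.1144: 4225.50 → 483.47.

483 px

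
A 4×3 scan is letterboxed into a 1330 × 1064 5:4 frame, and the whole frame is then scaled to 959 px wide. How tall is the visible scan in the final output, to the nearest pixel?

In the 1330×1064 frame the scan fills the width: height = 1330 × 3/4 ≈ 997.50 px.
Resizing to 959 px wide multiplies everything by 0.7211: 997.50 → 719.25 px.

719 px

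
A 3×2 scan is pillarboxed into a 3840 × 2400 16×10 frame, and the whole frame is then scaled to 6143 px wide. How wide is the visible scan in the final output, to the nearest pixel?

In the 3840×2400 frame the scan fills the height: width = 2400 × 3/2 ≈ 3600.00 px.
Scaling 3840 → 6143 is ×1.5997, so the width becomes 3600.00 × 1.5997 ≈ 5759.06 px.

5759 px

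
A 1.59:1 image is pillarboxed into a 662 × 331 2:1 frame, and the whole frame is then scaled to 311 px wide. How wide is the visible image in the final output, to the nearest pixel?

At 662×331 the image is height-limited, so width = 331 × 1.590 ≈ 526.29 px.
The frame scales by 311/662 = 0.4698; 526.29 × 0.4698 ≈ 247.25 px.

247 px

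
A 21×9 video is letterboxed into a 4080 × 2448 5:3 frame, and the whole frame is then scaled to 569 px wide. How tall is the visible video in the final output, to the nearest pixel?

244 px

Fitted into 4080×2448, the video spans the width; its height is 4080 × 9/21 ≈ 1748.57 px.
The frame scales by 569/4080 = 0.1395; 1748.57 × 0.1395 ≈ 243.86 px.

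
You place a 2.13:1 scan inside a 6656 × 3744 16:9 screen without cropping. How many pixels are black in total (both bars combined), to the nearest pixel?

4120845 pixels

2.13:1 is wider than 16:9, so it spans the full width.
That makes the image 3124.8826 px tall (6656 / 2.130).
Leftover height: 3744 − 3124.8826 = 619.1174 px.
That's 619.1174 × 6656 ≈ 4120845 black pixels.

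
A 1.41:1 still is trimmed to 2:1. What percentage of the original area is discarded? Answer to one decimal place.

29.5%

The width stays; only height is cut (since 2:1 is wider than 1.41:1).
Fraction kept = (1.410)/(2.000) ≈ 70.50%, so 29.50% is lost.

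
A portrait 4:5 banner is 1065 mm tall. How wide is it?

852 mm

At portrait 4:5, 1065 / 5 × 4 ≈ 852.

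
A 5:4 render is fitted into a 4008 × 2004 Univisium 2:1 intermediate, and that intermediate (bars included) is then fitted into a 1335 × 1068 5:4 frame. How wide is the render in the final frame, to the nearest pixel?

834 px

First fit — 5:4 into 4008×2004 spans the height: 2505.00 × 2004.00.
The Univisium 2:1 canvas is width-limited in 1335×1068, giving 1335.00 × 667.50; scale factor 0.3331.
The render scales with it: width 2505.00 × 0.3331 ≈ 834.38.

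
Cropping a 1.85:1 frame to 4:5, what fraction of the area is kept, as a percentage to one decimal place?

4:5 is narrower than 1.85:1, so the crop keeps the full height and trims the width.
(0.800)/(1.850) ≈ 0.432 of the area survives.

43.2%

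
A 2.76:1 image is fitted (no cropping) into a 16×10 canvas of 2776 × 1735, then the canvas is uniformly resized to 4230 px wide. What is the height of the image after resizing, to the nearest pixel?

Fitted into 2776×1735, the image spans the width; its height is 2776 / 2.760 ≈ 1005.80 px.
Resizing to 4230 px wide multiplies everything by 1.5238: 1005.80 → 1532.61 px.

1533 px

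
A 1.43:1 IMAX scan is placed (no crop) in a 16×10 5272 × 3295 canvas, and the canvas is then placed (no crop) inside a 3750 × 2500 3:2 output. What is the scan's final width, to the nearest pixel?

3352 px

1.43:1 IMAX in 5272×3295: fills the height, so the scan is 4711.85 × 3295.00.
Second fit — the 16×10 canvas into 3750×2500 spans the width: 3750.00 × 2343.75 (×0.7113 from 5272×3295).
Applying the same ×0.7113: 4711.85 → 3351.56.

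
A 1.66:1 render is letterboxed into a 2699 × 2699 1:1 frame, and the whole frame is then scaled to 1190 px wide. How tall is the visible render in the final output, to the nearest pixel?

717 px

Fitted into 2699×2699, the render spans the width; its height is 2699 / 1.660 ≈ 1625.90 px.
Scaling 2699 → 1190 is ×0.4409, so the height becomes 1625.90 × 0.4409 ≈ 716.87 px.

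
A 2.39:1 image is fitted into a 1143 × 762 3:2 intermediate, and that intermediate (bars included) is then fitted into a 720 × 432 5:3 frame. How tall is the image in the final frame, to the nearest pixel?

271 px

First fit — 2.39:1 into 1143×762 spans the width: 1143.00 × 478.24.
3:2 in 720×432: fills the height, so the intermediate becomes 648.00 × 432.00 — a scale of ×0.5669.
The image scales with it: height 478.24 × 0.5669 ≈ 271.13.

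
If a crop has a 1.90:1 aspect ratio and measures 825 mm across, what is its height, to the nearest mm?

434 mm

At 1.90:1, 825 / 1.900 ≈ 434.21.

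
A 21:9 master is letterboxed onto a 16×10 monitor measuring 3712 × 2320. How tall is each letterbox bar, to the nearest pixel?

21:9 is wider than 16×10, so it spans the full width.
That makes the image 1590.86 px tall (3712 × 9/21).
2320 − 1590.86 = 729.14 px of bars (364.57 each).

365 px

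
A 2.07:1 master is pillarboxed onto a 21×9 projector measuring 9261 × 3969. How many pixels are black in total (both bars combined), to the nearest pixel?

4148280 pixels

2.07:1 (2.070) < 21×9 (2.333), so the master fills the height.
Content width = 3969 × 2.070 ≈ 8215.8300 px.
9261 − 8215.8300 = 1045.1700 px of bars.
Bar area = 1045.1700 × 3969 ≈ 4148280 px.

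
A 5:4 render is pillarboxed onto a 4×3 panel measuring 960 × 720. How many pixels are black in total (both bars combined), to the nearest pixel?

Since 1.250 < 1.333, the render is height-limited.
Content width = 720 × 5/4 ≈ 900.0000 px.
Leftover width: 960 − 900.0000 = 60.0000 px.
Bar area = 60.0000 × 720 ≈ 43200 px.

43200 pixels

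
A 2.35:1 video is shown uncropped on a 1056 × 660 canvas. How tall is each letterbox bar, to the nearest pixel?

Since 2.350 > 1.600, the video is width-limited.
That makes the image 449.36 px tall (1056 / 2.350).
Leftover height: 660 − 449.36 = 210.64 px → 105.32 each side.

105 px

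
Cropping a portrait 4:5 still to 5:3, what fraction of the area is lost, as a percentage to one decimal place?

52.0%

Going from portrait 4:5 to 5:3 means cutting height while keeping width.
Area ratio = (0.800)/(1.667) = 48.00%; the remaining 52.00% is cropped out.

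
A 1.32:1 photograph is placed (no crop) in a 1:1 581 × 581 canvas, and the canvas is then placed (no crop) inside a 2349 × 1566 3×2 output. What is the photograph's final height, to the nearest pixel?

Inside the 581×581 canvas the photograph is width-limited at 581.00 × 440.15.
1:1 in 2349×1566: fills the height, so the intermediate becomes 1566.00 × 1566.00 — a scale of ×2.6954.
So the photograph's height is 440.15 × 2.6954 ≈ 1186.36.

1186 px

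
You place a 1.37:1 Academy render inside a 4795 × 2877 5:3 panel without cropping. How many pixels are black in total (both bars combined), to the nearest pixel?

2455548 pixels

Since 1.370 < 1.667, the render is height-limited.
The render is 2877 × 1.370 ≈ 3941.4900 px wide.
Black = 4795 − 3941.4900 = 853.5100 px.
Across the 2877-px span: 853.5100 × 2877 ≈ 2455548 px.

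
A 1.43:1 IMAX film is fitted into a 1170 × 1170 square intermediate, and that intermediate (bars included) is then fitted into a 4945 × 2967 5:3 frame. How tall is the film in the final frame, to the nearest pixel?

2075 px

First fit — 1.43:1 IMAX into 1170×1170 spans the width: 1170.00 × 818.18.
square in 4945×2967: fills the height, so the intermediate becomes 2967.00 × 2967.00 — a scale of ×2.5359.
The film scales with it: height 818.18 × 2.5359 ≈ 2074.83.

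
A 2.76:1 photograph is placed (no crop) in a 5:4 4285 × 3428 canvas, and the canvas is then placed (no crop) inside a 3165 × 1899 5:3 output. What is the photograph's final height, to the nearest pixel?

Inside the 4285×3428 canvas the photograph is width-limited at 4285.00 × 1552.54.
The 5:4 canvas is height-limited in 3165×1899, giving 2373.75 × 1899.00; scale factor 0.5540.
So the photograph's height is 1552.54 × 0.5540 ≈ 860.05.

860 px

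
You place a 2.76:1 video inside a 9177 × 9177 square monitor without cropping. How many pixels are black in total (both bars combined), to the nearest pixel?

53703804 pixels

2.76:1 (2.760) > square (1.000), so the video fills the width.
The video is 9177 / 2.760 ≈ 3325.0000 px tall.
Leftover height: 9177 − 3325.0000 = 5852.0000 px.
Bar area = 5852.0000 × 9177 ≈ 53703804 px.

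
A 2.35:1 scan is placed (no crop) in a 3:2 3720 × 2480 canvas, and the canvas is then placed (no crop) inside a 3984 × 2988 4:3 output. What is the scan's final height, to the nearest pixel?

2.35:1 in 3720×2480: fills the width, so the scan is 3720.00 × 1582.98.
The 3:2 canvas is width-limited in 3984×2988, giving 3984.00 × 2656.00; scale factor 1.0710.
So the scan's height is 1582.98 × 1.0710 ≈ 1695.32.

1695 px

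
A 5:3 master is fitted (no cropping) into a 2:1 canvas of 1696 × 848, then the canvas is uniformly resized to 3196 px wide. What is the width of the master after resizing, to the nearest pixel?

In the 1696×848 frame the master fills the height: width = 848 × 5/3 ≈ 1413.33 px.
Scaling 1696 → 3196 is ×1.8844, so the width becomes 1413.33 × 1.8844 ≈ 2663.33 px.

2663 px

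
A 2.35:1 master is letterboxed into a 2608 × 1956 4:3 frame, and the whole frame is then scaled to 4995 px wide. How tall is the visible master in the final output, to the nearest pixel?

2126 px

In the 2608×1956 frame the master fills the width: height = 2608 / 2.350 ≈ 1109.79 px.
The frame scales by 4995/2608 = 1.9153; 1109.79 × 1.9153 ≈ 2125.53 px.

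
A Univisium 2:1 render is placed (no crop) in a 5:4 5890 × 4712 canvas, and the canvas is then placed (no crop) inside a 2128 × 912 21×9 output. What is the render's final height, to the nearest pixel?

570 px

Inside the 5890×4712 canvas the render is width-limited at 5890.00 × 2945.00.
The 5:4 canvas is height-limited in 2128×912, giving 1140.00 × 912.00; scale factor 0.1935.
Applying the same ×0.1935: 2945.00 → 570.00.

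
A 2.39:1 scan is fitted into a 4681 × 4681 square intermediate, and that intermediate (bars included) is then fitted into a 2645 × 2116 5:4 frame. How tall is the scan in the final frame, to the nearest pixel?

Inside the 4681×4681 canvas the scan is width-limited at 4681.00 × 1958.58.
Second fit — the square canvas into 2645×2116 spans the height: 2116.00 × 2116.00 (×0.4520 from 4681×4681).
The scan scales with it: height 1958.58 × 0.4520 ≈ 885.36.

885 px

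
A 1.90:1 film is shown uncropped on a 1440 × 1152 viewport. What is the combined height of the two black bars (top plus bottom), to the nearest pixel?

Since 1.900 > 1.250, the film is width-limited.
Content height = 1440 / 1.900 ≈ 757.89 px.
1152 − 757.89 = 394.11 px of bars.

394 px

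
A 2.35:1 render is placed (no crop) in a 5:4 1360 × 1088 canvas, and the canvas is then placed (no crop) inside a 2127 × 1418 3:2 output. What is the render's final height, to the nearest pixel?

754 px

Inside the 1360×1088 canvas the render is width-limited at 1360.00 × 578.72.
The 5:4 canvas is height-limited in 2127×1418, giving 1772.50 × 1418.00; scale factor 1.3033.
Applying the same ×1.3033: 578.72 → 754.26.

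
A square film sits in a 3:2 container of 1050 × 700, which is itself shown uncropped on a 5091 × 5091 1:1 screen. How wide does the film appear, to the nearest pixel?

Inside the 1050×700 canvas the film is height-limited at 700.00 × 700.00.
Second fit — the 3:2 canvas into 5091×5091 spans the width: 5091.00 × 3394.00 (×4.8486 from 1050×700).
So the film's width is 700.00 × 4.8486 ≈ 3394.00.

3394 px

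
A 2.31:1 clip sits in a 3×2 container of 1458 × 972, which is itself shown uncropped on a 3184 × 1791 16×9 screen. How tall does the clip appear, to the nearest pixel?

First fit — 2.31:1 into 1458×972 spans the width: 1458.00 × 631.17.
Second fit — the 3×2 canvas into 3184×1791 spans the height: 2686.50 × 1791.00 (×1.8426 from 1458×972).
So the clip's height is 631.17 × 1.8426 ≈ 1162.99.

1163 px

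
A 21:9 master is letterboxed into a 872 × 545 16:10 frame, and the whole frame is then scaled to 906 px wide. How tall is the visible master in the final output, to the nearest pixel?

388 px

In the 872×545 frame the master fills the width: height = 872 × 9/21 ≈ 373.71 px.
The frame scales by 906/872 = 1.0390; 373.71 × 1.0390 ≈ 388.29 px.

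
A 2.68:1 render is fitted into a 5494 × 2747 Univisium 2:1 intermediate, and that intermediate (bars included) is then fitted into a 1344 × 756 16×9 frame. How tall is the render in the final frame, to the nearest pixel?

501 px

First fit — 2.68:1 into 5494×2747 spans the width: 5494.00 × 2050.00.
Univisium 2:1 in 1344×756: fills the width, so the intermediate becomes 1344.00 × 672.00 — a scale of ×0.2446.
Applying the same ×0.2446: 2050.00 → 501.49.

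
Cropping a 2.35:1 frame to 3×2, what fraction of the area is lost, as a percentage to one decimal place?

36.2%

The height stays; only width is cut (since 3×2 is narrower than 2.35:1).
Area ratio = (1.500)/(2.350) = 63.83%; the remaining 36.17% is cropped out.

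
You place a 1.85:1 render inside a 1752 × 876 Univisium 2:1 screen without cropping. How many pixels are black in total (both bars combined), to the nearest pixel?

1.85:1 (1.850) < Univisium 2:1 (2.000), so the render fills the height.
The render is 876 × 1.850 ≈ 1620.6000 px wide.
Black = 1752 − 1620.6000 = 131.4000 px.
That's 131.4000 × 876 ≈ 115106 black pixels.

115106 pixels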